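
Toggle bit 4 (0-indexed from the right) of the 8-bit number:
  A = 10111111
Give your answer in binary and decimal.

Mask = 1 << 4 = 00010000
Bit 4 of A is 1; XOR with the mask flips it to 0.
  10111111
^ 00010000
----------
  10101111

Answer: 10101111 (175)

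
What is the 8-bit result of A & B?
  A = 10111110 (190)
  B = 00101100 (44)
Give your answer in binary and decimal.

Apply & to each column (1 only where both bits are 1):
  10111110
& 00101100
----------
  00101100

Answer: 00101100 (44)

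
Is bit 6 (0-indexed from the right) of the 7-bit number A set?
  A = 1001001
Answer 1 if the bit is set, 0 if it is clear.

Bit 6 is the 7th from the right.
  1001001
  ^
That bit is 1.

Answer: 1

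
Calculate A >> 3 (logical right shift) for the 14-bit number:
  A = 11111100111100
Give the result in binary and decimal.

Logical shift right by 3: drop the bottom 3 bit(s), prepend 3 zero(s) on the left.
  11111100111100  ->  keep [11111100111], discard [100], prepend 000
= 00011111100111

Answer: 00011111100111 (2023)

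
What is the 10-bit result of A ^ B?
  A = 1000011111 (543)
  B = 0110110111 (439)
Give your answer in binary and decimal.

Apply ^ to each column (1 where bits differ):
  1000011111
^ 0110110111
------------
  1110101000

Answer: 1110101000 (936)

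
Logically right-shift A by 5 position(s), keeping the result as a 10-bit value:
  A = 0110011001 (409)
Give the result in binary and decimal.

Logical shift right by 5: drop the bottom 5 bit(s), prepend 5 zero(s) on the left.
  0110011001  ->  keep [01100], discard [11001], prepend 00000
= 0000001100

Answer: 0000001100 (12)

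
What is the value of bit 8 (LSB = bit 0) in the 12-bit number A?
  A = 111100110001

Bit 8 is the 9th from the right.
  111100110001
     ^
That bit is 1.

Answer: 1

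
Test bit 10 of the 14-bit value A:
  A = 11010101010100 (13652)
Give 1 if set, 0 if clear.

Bit 10 is the 11th from the right.
  11010101010100
     ^
That bit is 1.

Answer: 1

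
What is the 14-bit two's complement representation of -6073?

1. Binary of +6073:  01011110111001
2. Invert bits:     10100001000110
3. Add 1:           10100001000111

Answer: 10100001000111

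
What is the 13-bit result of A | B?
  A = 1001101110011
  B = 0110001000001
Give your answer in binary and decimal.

Apply | to each column (1 where either bit is 1):
  1001101110011
| 0110001000001
---------------
  1111101110011

Answer: 1111101110011 (8051)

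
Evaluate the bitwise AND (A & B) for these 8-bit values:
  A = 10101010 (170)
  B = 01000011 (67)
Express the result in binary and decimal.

Apply & to each column (1 only where both bits are 1):
  10101010
& 01000011
----------
  00000010

Answer: 00000010 (2)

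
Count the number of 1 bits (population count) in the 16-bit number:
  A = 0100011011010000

0100011011010000
1-bits at positions (from bit 0 = LSB): 4, 6, 7, 9, 10, 14
Count = 6

Answer: 6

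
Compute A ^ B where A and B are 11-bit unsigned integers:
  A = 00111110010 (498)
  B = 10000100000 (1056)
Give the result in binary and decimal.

Apply ^ to each column (1 where bits differ):
  00111110010
^ 10000100000
-------------
  10111010010

Answer: 10111010010 (1490)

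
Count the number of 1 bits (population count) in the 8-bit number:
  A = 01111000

01111000
1-bits at positions (from bit 0 = LSB): 3, 4, 5, 6
Count = 4

Answer: 4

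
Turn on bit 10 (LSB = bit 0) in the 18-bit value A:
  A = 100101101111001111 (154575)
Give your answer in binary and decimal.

Mask = 1 << 10 = 000000010000000000
Bit 10 of A is 0, so OR-ing with the mask flips it to 1.
  100101101111001111
| 000000010000000000
--------------------
  100101111111001111

Answer: 100101111111001111 (155599)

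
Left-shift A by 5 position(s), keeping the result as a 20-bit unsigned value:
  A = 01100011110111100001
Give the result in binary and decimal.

Shift left by 5: drop the top 5 bit(s), append 5 zero(s) on the right.
  01100011110111100001  ->  discard [01100], keep [011110111100001], append 00000
= 01111011110000100000

Answer: 01111011110000100000 (506912)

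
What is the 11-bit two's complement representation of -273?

1. Binary of +273:  00100010001
2. Invert bits:     11011101110
3. Add 1:           11011101111

Answer: 11011101111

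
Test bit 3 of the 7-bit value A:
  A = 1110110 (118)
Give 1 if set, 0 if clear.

Bit 3 is the 4th from the right.
  1110110
     ^
That bit is 0.

Answer: 0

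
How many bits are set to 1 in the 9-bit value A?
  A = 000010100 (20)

000010100
1-bits at positions (from bit 0 = LSB): 2, 4
Count = 2

Answer: 2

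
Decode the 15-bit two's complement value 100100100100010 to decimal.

MSB is 1, so the value is negative. Find the magnitude:
1. Invert bits:  011011011011101
2. Add 1:        011011011011110  = 14046
3. Apply sign:   -14046

Answer: -14046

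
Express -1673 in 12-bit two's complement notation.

1. Binary of +1673:  011010001001
2. Invert bits:     100101110110
3. Add 1:           100101110111

Answer: 100101110111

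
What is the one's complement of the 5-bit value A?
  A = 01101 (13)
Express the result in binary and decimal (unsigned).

Flip each bit (0->1, 1->0):
  01101
  10010

Answer: 10010 (18)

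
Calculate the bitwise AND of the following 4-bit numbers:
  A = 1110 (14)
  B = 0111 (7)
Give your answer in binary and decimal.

Apply & to each column (1 only where both bits are 1):
  1110
& 0111
------
  0110

Answer: 0110 (6)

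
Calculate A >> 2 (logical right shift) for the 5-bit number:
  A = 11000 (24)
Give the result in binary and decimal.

Logical shift right by 2: drop the bottom 2 bit(s), prepend 2 zero(s) on the left.
  11000  ->  keep [110], discard [00], prepend 00
= 00110

Answer: 00110 (6)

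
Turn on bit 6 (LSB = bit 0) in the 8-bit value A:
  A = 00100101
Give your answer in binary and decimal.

Mask = 1 << 6 = 01000000
Bit 6 of A is 0, so OR-ing with the mask flips it to 1.
  00100101
| 01000000
----------
  01100101

Answer: 01100101 (101)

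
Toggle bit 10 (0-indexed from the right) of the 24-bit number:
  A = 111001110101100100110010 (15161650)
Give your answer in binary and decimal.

Mask = 1 << 10 = 000000000000010000000000
Bit 10 of A is 0; XOR with the mask flips it to 1.
  111001110101100100110010
^ 000000000000010000000000
--------------------------
  111001110101110100110010

Answer: 111001110101110100110010 (15162674)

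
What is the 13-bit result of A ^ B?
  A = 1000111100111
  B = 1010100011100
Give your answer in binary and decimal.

Apply ^ to each column (1 where bits differ):
  1000111100111
^ 1010100011100
---------------
  0010011111011

Answer: 0010011111011 (1275)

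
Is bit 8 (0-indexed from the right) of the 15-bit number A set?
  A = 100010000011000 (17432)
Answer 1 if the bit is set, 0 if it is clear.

Bit 8 is the 9th from the right.
  100010000011000
        ^
That bit is 0.

Answer: 0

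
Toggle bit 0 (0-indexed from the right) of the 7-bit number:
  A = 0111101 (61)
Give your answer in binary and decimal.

Mask = 1 << 0 = 0000001
Bit 0 of A is 1; XOR with the mask flips it to 0.
  0111101
^ 0000001
---------
  0111100

Answer: 0111100 (60)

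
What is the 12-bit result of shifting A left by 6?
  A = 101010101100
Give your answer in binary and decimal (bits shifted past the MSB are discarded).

Shift left by 6: drop the top 6 bit(s), append 6 zero(s) on the right.
  101010101100  ->  discard [101010], keep [101100], append 000000
= 101100000000

Answer: 101100000000 (2816)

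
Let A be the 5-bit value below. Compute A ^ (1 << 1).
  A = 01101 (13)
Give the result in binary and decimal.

Mask = 1 << 1 = 00010
Bit 1 of A is 0; XOR with the mask flips it to 1.
  01101
^ 00010
-------
  01111

Answer: 01111 (15)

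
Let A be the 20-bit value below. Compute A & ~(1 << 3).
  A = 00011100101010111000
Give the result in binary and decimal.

Mask = ~(1 << 3) = 11111111111111110111
Bit 3 of A is 1, so AND-ing with the mask clears it to 0.
  00011100101010111000
& 11111111111111110111
----------------------
  00011100101010110000

Answer: 00011100101010110000 (117424)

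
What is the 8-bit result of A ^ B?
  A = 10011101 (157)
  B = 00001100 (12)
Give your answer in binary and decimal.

Apply ^ to each column (1 where bits differ):
  10011101
^ 00001100
----------
  10010001

Answer: 10010001 (145)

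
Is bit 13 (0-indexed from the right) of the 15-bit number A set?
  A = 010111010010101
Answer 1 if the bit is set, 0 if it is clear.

Bit 13 is the 14th from the right.
  010111010010101
   ^
That bit is 1.

Answer: 1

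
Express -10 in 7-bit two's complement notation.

1. Binary of +10:  0001010
2. Invert bits:     1110101
3. Add 1:           1110110

Answer: 1110110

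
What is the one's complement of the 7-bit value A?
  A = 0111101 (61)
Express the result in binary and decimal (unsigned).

Flip each bit (0->1, 1->0):
  0111101
  1000010

Answer: 1000010 (66)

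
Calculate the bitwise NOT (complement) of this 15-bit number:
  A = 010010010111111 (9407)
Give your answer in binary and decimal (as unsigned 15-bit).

Flip each bit (0->1, 1->0):
  010010010111111
  101101101000000

Answer: 101101101000000 (23360)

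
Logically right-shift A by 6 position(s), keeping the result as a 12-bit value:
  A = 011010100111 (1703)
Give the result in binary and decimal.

Logical shift right by 6: drop the bottom 6 bit(s), prepend 6 zero(s) on the left.
  011010100111  ->  keep [011010], discard [100111], prepend 000000
= 000000011010

Answer: 000000011010 (26)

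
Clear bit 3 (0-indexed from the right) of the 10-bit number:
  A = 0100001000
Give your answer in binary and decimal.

Mask = ~(1 << 3) = 1111110111
Bit 3 of A is 1, so AND-ing with the mask clears it to 0.
  0100001000
& 1111110111
------------
  0100000000

Answer: 0100000000 (256)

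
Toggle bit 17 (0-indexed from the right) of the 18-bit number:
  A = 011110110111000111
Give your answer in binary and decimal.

Mask = 1 << 17 = 100000000000000000
Bit 17 of A is 0; XOR with the mask flips it to 1.
  011110110111000111
^ 100000000000000000
--------------------
  111110110111000111

Answer: 111110110111000111 (257479)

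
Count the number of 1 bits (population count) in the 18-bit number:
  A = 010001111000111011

010001111000111011
1-bits at positions (from bit 0 = LSB): 0, 1, 3, 4, 5, 9, 10, 11, 12, 16
Count = 10

Answer: 10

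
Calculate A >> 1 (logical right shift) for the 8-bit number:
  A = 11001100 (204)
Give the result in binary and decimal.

Logical shift right by 1: drop the bottom 1 bit(s), prepend 1 zero(s) on the left.
  11001100  ->  keep [1100110], discard [0], prepend 0
= 01100110

Answer: 01100110 (102)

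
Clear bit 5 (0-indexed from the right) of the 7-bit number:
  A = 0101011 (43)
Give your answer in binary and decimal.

Mask = ~(1 << 5) = 1011111
Bit 5 of A is 1, so AND-ing with the mask clears it to 0.
  0101011
& 1011111
---------
  0001011

Answer: 0001011 (11)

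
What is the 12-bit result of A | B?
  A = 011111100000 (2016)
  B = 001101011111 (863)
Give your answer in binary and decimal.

Apply | to each column (1 where either bit is 1):
  011111100000
| 001101011111
--------------
  011111111111

Answer: 011111111111 (2047)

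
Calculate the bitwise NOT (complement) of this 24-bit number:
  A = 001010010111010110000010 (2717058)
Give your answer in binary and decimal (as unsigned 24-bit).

Flip each bit (0->1, 1->0):
  001010010111010110000010
  110101101000101001111101

Answer: 110101101000101001111101 (14060157)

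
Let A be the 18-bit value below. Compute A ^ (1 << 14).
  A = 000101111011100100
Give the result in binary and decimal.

Mask = 1 << 14 = 000100000000000000
Bit 14 of A is 1; XOR with the mask flips it to 0.
  000101111011100100
^ 000100000000000000
--------------------
  000001111011100100

Answer: 000001111011100100 (7908)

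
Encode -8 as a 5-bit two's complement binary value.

1. Binary of +8:  01000
2. Invert bits:     10111
3. Add 1:           11000

Answer: 11000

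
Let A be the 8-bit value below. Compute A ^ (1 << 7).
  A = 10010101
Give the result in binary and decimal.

Mask = 1 << 7 = 10000000
Bit 7 of A is 1; XOR with the mask flips it to 0.
  10010101
^ 10000000
----------
  00010101

Answer: 00010101 (21)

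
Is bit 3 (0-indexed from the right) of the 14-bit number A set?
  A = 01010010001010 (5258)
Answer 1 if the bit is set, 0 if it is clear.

Bit 3 is the 4th from the right.
  01010010001010
            ^
That bit is 1.

Answer: 1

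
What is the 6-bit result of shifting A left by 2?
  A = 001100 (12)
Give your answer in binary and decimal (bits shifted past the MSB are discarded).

Shift left by 2: drop the top 2 bit(s), append 2 zero(s) on the right.
  001100  ->  discard [00], keep [1100], append 00
= 110000

Answer: 110000 (48)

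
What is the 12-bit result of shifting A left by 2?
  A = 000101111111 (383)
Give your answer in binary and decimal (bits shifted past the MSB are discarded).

Shift left by 2: drop the top 2 bit(s), append 2 zero(s) on the right.
  000101111111  ->  discard [00], keep [0101111111], append 00
= 010111111100

Answer: 010111111100 (1532)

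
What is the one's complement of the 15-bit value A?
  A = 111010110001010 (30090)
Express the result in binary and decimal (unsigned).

Flip each bit (0->1, 1->0):
  111010110001010
  000101001110101

Answer: 000101001110101 (2677)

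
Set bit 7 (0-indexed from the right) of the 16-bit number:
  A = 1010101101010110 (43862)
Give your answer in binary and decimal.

Mask = 1 << 7 = 0000000010000000
Bit 7 of A is 0, so OR-ing with the mask flips it to 1.
  1010101101010110
| 0000000010000000
------------------
  1010101111010110

Answer: 1010101111010110 (43990)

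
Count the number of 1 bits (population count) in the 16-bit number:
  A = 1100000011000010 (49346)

1100000011000010
1-bits at positions (from bit 0 = LSB): 1, 6, 7, 14, 15
Count = 5

Answer: 5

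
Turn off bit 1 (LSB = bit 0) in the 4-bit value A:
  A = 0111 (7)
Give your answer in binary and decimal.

Mask = ~(1 << 1) = 1101
Bit 1 of A is 1, so AND-ing with the mask clears it to 0.
  0111
& 1101
------
  0101

Answer: 0101 (5)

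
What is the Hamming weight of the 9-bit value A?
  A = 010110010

010110010
1-bits at positions (from bit 0 = LSB): 1, 4, 5, 7
Count = 4

Answer: 4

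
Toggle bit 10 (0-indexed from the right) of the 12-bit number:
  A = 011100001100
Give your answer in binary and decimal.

Mask = 1 << 10 = 010000000000
Bit 10 of A is 1; XOR with the mask flips it to 0.
  011100001100
^ 010000000000
--------------
  001100001100

Answer: 001100001100 (780)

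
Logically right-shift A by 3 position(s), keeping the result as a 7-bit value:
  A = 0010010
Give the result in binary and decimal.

Logical shift right by 3: drop the bottom 3 bit(s), prepend 3 zero(s) on the left.
  0010010  ->  keep [0010], discard [010], prepend 000
= 0000010

Answer: 0000010 (2)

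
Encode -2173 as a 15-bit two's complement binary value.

1. Binary of +2173:  000100001111101
2. Invert bits:     111011110000010
3. Add 1:           111011110000011

Answer: 111011110000011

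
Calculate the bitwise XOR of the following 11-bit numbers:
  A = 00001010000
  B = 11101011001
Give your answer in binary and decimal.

Apply ^ to each column (1 where bits differ):
  00001010000
^ 11101011001
-------------
  11100001001

Answer: 11100001001 (1801)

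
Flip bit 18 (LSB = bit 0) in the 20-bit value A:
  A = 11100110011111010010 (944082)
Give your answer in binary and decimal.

Mask = 1 << 18 = 01000000000000000000
Bit 18 of A is 1; XOR with the mask flips it to 0.
  11100110011111010010
^ 01000000000000000000
----------------------
  10100110011111010010

Answer: 10100110011111010010 (681938)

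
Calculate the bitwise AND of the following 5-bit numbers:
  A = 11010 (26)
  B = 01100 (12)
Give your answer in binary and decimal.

Apply & to each column (1 only where both bits are 1):
  11010
& 01100
-------
  01000

Answer: 01000 (8)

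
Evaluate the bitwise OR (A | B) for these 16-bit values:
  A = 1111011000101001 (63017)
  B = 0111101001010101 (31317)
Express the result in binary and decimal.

Apply | to each column (1 where either bit is 1):
  1111011000101001
| 0111101001010101
------------------
  1111111001111101

Answer: 1111111001111101 (65149)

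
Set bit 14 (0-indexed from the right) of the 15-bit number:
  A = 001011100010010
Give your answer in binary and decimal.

Mask = 1 << 14 = 100000000000000
Bit 14 of A is 0, so OR-ing with the mask flips it to 1.
  001011100010010
| 100000000000000
-----------------
  101011100010010

Answer: 101011100010010 (22290)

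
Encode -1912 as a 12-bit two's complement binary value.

1. Binary of +1912:  011101111000
2. Invert bits:     100010000111
3. Add 1:           100010001000

Answer: 100010001000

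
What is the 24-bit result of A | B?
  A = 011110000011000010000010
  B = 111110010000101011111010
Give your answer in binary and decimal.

Apply | to each column (1 where either bit is 1):
  011110000011000010000010
| 111110010000101011111010
--------------------------
  111110010011101011111010

Answer: 111110010011101011111010 (16333562)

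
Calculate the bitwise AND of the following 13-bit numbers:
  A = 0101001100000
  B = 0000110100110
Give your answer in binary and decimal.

Apply & to each column (1 only where both bits are 1):
  0101001100000
& 0000110100110
---------------
  0000000100000

Answer: 0000000100000 (32)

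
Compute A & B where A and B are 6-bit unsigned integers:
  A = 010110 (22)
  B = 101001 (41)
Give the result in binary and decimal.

Apply & to each column (1 only where both bits are 1):
  010110
& 101001
--------
  000000

Answer: 000000 (0)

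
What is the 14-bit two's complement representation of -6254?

1. Binary of +6254:  01100001101110
2. Invert bits:     10011110010001
3. Add 1:           10011110010010

Answer: 10011110010010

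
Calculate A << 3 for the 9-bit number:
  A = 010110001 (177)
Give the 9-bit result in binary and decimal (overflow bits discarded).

Shift left by 3: drop the top 3 bit(s), append 3 zero(s) on the right.
  010110001  ->  discard [010], keep [110001], append 000
= 110001000

Answer: 110001000 (392)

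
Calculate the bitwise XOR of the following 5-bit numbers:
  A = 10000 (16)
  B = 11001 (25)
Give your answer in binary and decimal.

Apply ^ to each column (1 where bits differ):
  10000
^ 11001
-------
  01001

Answer: 01001 (9)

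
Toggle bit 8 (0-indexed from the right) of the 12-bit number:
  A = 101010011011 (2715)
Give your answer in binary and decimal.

Mask = 1 << 8 = 000100000000
Bit 8 of A is 0; XOR with the mask flips it to 1.
  101010011011
^ 000100000000
--------------
  101110011011

Answer: 101110011011 (2971)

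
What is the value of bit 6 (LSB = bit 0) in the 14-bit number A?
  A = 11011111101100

Bit 6 is the 7th from the right.
  11011111101100
         ^
That bit is 1.

Answer: 1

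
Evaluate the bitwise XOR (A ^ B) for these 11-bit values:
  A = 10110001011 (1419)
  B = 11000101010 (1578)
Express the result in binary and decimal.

Apply ^ to each column (1 where bits differ):
  10110001011
^ 11000101010
-------------
  01110100001

Answer: 01110100001 (929)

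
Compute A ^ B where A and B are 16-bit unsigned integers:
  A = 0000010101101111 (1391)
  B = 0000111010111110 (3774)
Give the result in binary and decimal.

Apply ^ to each column (1 where bits differ):
  0000010101101111
^ 0000111010111110
------------------
  0000101111010001

Answer: 0000101111010001 (3025)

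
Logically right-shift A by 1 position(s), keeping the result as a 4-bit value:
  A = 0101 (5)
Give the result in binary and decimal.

Logical shift right by 1: drop the bottom 1 bit(s), prepend 1 zero(s) on the left.
  0101  ->  keep [010], discard [1], prepend 0
= 0010

Answer: 0010 (2)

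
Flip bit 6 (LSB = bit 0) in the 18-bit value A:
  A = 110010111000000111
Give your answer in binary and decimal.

Mask = 1 << 6 = 000000000001000000
Bit 6 of A is 0; XOR with the mask flips it to 1.
  110010111000000111
^ 000000000001000000
--------------------
  110010111001000111

Answer: 110010111001000111 (208455)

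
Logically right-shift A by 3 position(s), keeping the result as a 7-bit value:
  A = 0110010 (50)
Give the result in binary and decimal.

Logical shift right by 3: drop the bottom 3 bit(s), prepend 3 zero(s) on the left.
  0110010  ->  keep [0110], discard [010], prepend 000
= 0000110

Answer: 0000110 (6)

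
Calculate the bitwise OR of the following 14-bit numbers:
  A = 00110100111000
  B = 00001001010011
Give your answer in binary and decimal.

Apply | to each column (1 where either bit is 1):
  00110100111000
| 00001001010011
----------------
  00111101111011

Answer: 00111101111011 (3963)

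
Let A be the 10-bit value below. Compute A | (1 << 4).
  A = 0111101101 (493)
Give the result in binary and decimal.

Mask = 1 << 4 = 0000010000
Bit 4 of A is 0, so OR-ing with the mask flips it to 1.
  0111101101
| 0000010000
------------
  0111111101

Answer: 0111111101 (509)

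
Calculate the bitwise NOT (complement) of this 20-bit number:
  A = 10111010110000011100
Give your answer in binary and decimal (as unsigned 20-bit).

Flip each bit (0->1, 1->0):
  10111010110000011100
  01000101001111100011

Answer: 01000101001111100011 (283619)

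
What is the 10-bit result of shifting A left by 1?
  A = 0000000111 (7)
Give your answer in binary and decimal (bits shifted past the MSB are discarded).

Shift left by 1: drop the top 1 bit(s), append 1 zero(s) on the right.
  0000000111  ->  discard [0], keep [000000111], append 0
= 0000001110

Answer: 0000001110 (14)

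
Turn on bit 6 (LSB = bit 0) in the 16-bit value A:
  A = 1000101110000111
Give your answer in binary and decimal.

Mask = 1 << 6 = 0000000001000000
Bit 6 of A is 0, so OR-ing with the mask flips it to 1.
  1000101110000111
| 0000000001000000
------------------
  1000101111000111

Answer: 1000101111000111 (35783)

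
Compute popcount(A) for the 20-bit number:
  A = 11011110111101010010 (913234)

11011110111101010010
1-bits at positions (from bit 0 = LSB): 1, 4, 6, 8, 9, 10, 11, 13, 14, 15, 16, 18, 19
Count = 13

Answer: 13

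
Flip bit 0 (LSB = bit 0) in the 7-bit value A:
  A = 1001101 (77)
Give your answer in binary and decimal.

Mask = 1 << 0 = 0000001
Bit 0 of A is 1; XOR with the mask flips it to 0.
  1001101
^ 0000001
---------
  1001100

Answer: 1001100 (76)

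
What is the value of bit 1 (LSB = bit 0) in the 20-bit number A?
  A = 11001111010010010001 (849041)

Bit 1 is the 2nd from the right.
  11001111010010010001
                    ^
That bit is 0.

Answer: 0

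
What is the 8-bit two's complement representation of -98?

1. Binary of +98:  01100010
2. Invert bits:     10011101
3. Add 1:           10011110

Answer: 10011110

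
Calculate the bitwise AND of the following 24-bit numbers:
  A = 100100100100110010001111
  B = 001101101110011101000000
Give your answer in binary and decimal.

Apply & to each column (1 only where both bits are 1):
  100100100100110010001111
& 001101101110011101000000
--------------------------
  000100100100010000000000

Answer: 000100100100010000000000 (1197056)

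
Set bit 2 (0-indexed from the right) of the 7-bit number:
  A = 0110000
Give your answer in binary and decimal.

Mask = 1 << 2 = 0000100
Bit 2 of A is 0, so OR-ing with the mask flips it to 1.
  0110000
| 0000100
---------
  0110100

Answer: 0110100 (52)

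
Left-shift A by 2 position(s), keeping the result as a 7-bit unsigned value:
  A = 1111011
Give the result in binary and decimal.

Shift left by 2: drop the top 2 bit(s), append 2 zero(s) on the right.
  1111011  ->  discard [11], keep [11011], append 00
= 1101100

Answer: 1101100 (108)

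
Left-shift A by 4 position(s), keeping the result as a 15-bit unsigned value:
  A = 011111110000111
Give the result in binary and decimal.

Shift left by 4: drop the top 4 bit(s), append 4 zero(s) on the right.
  011111110000111  ->  discard [0111], keep [11110000111], append 0000
= 111100001110000

Answer: 111100001110000 (30832)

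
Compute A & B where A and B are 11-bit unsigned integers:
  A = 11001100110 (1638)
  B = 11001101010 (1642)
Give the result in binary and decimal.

Apply & to each column (1 only where both bits are 1):
  11001100110
& 11001101010
-------------
  11001100010

Answer: 11001100010 (1634)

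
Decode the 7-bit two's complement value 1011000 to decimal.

MSB is 1, so the value is negative. Find the magnitude:
1. Invert bits:  0100111
2. Add 1:        0101000  = 40
3. Apply sign:   -40

Answer: -40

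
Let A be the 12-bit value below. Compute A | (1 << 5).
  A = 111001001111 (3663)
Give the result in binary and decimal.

Mask = 1 << 5 = 000000100000
Bit 5 of A is 0, so OR-ing with the mask flips it to 1.
  111001001111
| 000000100000
--------------
  111001101111

Answer: 111001101111 (3695)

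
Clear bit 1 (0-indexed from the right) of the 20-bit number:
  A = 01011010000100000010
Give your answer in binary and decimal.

Mask = ~(1 << 1) = 11111111111111111101
Bit 1 of A is 1, so AND-ing with the mask clears it to 0.
  01011010000100000010
& 11111111111111111101
----------------------
  01011010000100000000

Answer: 01011010000100000000 (368896)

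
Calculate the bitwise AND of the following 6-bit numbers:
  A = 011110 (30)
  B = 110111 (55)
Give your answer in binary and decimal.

Apply & to each column (1 only where both bits are 1):
  011110
& 110111
--------
  010110

Answer: 010110 (22)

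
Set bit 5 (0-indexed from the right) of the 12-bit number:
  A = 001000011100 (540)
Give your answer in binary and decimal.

Mask = 1 << 5 = 000000100000
Bit 5 of A is 0, so OR-ing with the mask flips it to 1.
  001000011100
| 000000100000
--------------
  001000111100

Answer: 001000111100 (572)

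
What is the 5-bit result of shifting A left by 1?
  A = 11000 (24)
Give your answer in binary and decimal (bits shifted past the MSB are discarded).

Shift left by 1: drop the top 1 bit(s), append 1 zero(s) on the right.
  11000  ->  discard [1], keep [1000], append 0
= 10000

Answer: 10000 (16)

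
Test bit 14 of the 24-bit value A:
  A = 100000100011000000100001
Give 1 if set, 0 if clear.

Bit 14 is the 15th from the right.
  100000100011000000100001
           ^
That bit is 0.

Answer: 0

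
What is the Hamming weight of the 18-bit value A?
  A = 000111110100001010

000111110100001010
1-bits at positions (from bit 0 = LSB): 1, 3, 8, 10, 11, 12, 13, 14
Count = 8

Answer: 8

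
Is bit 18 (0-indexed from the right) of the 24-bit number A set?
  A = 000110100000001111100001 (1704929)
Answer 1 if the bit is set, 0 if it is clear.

Bit 18 is the 19th from the right.
  000110100000001111100001
       ^
That bit is 0.

Answer: 0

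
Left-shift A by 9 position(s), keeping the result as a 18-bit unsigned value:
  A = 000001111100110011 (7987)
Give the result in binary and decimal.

Shift left by 9: drop the top 9 bit(s), append 9 zero(s) on the right.
  000001111100110011  ->  discard [000001111], keep [100110011], append 000000000
= 100110011000000000

Answer: 100110011000000000 (157184)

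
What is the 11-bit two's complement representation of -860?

1. Binary of +860:  01101011100
2. Invert bits:     10010100011
3. Add 1:           10010100100

Answer: 10010100100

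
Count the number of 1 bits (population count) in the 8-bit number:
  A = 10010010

10010010
1-bits at positions (from bit 0 = LSB): 1, 4, 7
Count = 3

Answer: 3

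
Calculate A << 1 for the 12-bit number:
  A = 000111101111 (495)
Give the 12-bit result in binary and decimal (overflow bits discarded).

Shift left by 1: drop the top 1 bit(s), append 1 zero(s) on the right.
  000111101111  ->  discard [0], keep [00111101111], append 0
= 001111011110

Answer: 001111011110 (990)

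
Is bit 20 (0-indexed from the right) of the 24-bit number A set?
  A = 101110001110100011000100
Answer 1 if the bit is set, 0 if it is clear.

Bit 20 is the 21st from the right.
  101110001110100011000100
     ^
That bit is 1.

Answer: 1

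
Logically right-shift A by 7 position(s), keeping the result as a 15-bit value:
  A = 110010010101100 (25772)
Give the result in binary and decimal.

Logical shift right by 7: drop the bottom 7 bit(s), prepend 7 zero(s) on the left.
  110010010101100  ->  keep [11001001], discard [0101100], prepend 0000000
= 000000011001001

Answer: 000000011001001 (201)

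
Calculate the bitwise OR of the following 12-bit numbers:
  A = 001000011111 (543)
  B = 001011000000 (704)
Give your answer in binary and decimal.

Apply | to each column (1 where either bit is 1):
  001000011111
| 001011000000
--------------
  001011011111

Answer: 001011011111 (735)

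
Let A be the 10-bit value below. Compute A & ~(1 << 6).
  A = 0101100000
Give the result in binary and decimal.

Mask = ~(1 << 6) = 1110111111
Bit 6 of A is 1, so AND-ing with the mask clears it to 0.
  0101100000
& 1110111111
------------
  0100100000

Answer: 0100100000 (288)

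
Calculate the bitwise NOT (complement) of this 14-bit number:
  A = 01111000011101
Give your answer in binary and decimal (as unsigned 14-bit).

Flip each bit (0->1, 1->0):
  01111000011101
  10000111100010

Answer: 10000111100010 (8674)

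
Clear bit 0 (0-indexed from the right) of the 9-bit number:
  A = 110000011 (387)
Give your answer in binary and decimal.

Mask = ~(1 << 0) = 111111110
Bit 0 of A is 1, so AND-ing with the mask clears it to 0.
  110000011
& 111111110
-----------
  110000010

Answer: 110000010 (386)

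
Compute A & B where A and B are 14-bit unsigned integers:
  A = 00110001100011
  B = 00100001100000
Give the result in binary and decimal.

Apply & to each column (1 only where both bits are 1):
  00110001100011
& 00100001100000
----------------
  00100001100000

Answer: 00100001100000 (2144)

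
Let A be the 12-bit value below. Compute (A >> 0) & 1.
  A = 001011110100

Bit 0 is the 1st from the right.
  001011110100
             ^
That bit is 0.

Answer: 0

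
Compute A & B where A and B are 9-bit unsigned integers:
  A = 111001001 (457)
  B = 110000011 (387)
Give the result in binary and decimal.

Apply & to each column (1 only where both bits are 1):
  111001001
& 110000011
-----------
  110000001

Answer: 110000001 (385)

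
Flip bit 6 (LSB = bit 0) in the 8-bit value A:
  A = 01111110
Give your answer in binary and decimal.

Mask = 1 << 6 = 01000000
Bit 6 of A is 1; XOR with the mask flips it to 0.
  01111110
^ 01000000
----------
  00111110

Answer: 00111110 (62)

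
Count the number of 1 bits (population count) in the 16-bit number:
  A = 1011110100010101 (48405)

1011110100010101
1-bits at positions (from bit 0 = LSB): 0, 2, 4, 8, 10, 11, 12, 13, 15
Count = 9

Answer: 9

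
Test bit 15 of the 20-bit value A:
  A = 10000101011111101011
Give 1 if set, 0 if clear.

Bit 15 is the 16th from the right.
  10000101011111101011
      ^
That bit is 0.

Answer: 0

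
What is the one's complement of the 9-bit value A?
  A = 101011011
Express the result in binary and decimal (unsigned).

Flip each bit (0->1, 1->0):
  101011011
  010100100

Answer: 010100100 (164)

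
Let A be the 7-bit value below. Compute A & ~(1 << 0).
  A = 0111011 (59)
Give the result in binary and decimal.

Mask = ~(1 << 0) = 1111110
Bit 0 of A is 1, so AND-ing with the mask clears it to 0.
  0111011
& 1111110
---------
  0111010

Answer: 0111010 (58)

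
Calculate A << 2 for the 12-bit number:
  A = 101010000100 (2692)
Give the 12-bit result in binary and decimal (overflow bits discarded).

Shift left by 2: drop the top 2 bit(s), append 2 zero(s) on the right.
  101010000100  ->  discard [10], keep [1010000100], append 00
= 101000010000

Answer: 101000010000 (2576)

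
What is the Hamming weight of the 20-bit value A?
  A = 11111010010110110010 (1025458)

11111010010110110010
1-bits at positions (from bit 0 = LSB): 1, 4, 5, 7, 8, 10, 13, 15, 16, 17, 18, 19
Count = 12

Answer: 12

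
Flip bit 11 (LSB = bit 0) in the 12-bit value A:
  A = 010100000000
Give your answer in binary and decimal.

Mask = 1 << 11 = 100000000000
Bit 11 of A is 0; XOR with the mask flips it to 1.
  010100000000
^ 100000000000
--------------
  110100000000

Answer: 110100000000 (3328)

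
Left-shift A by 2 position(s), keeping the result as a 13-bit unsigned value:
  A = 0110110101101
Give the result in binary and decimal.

Shift left by 2: drop the top 2 bit(s), append 2 zero(s) on the right.
  0110110101101  ->  discard [01], keep [10110101101], append 00
= 1011010110100

Answer: 1011010110100 (5812)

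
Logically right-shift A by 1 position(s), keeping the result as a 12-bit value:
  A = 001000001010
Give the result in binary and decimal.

Logical shift right by 1: drop the bottom 1 bit(s), prepend 1 zero(s) on the left.
  001000001010  ->  keep [00100000101], discard [0], prepend 0
= 000100000101

Answer: 000100000101 (261)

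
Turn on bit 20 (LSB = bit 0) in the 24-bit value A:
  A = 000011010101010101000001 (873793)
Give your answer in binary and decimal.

Mask = 1 << 20 = 000100000000000000000000
Bit 20 of A is 0, so OR-ing with the mask flips it to 1.
  000011010101010101000001
| 000100000000000000000000
--------------------------
  000111010101010101000001

Answer: 000111010101010101000001 (1922369)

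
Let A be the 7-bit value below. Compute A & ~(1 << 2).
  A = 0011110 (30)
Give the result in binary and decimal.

Mask = ~(1 << 2) = 1111011
Bit 2 of A is 1, so AND-ing with the mask clears it to 0.
  0011110
& 1111011
---------
  0011010

Answer: 0011010 (26)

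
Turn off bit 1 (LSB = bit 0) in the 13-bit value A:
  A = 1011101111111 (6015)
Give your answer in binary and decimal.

Mask = ~(1 << 1) = 1111111111101
Bit 1 of A is 1, so AND-ing with the mask clears it to 0.
  1011101111111
& 1111111111101
---------------
  1011101111101

Answer: 1011101111101 (6013)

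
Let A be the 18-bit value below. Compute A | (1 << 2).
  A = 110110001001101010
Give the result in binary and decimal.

Mask = 1 << 2 = 000000000000000100
Bit 2 of A is 0, so OR-ing with the mask flips it to 1.
  110110001001101010
| 000000000000000100
--------------------
  110110001001101110

Answer: 110110001001101110 (221806)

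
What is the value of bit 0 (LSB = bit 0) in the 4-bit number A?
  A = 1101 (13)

Bit 0 is the 1st from the right.
  1101
     ^
That bit is 1.

Answer: 1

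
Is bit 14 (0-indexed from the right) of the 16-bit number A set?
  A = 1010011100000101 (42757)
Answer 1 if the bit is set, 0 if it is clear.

Bit 14 is the 15th from the right.
  1010011100000101
   ^
That bit is 0.

Answer: 0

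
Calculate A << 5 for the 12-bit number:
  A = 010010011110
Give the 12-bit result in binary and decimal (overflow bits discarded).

Shift left by 5: drop the top 5 bit(s), append 5 zero(s) on the right.
  010010011110  ->  discard [01001], keep [0011110], append 00000
= 001111000000

Answer: 001111000000 (960)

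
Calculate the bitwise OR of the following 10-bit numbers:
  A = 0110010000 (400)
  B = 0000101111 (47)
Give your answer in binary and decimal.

Apply | to each column (1 where either bit is 1):
  0110010000
| 0000101111
------------
  0110111111

Answer: 0110111111 (447)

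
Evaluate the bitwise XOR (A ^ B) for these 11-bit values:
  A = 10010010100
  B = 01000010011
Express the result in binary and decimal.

Apply ^ to each column (1 where bits differ):
  10010010100
^ 01000010011
-------------
  11010000111

Answer: 11010000111 (1671)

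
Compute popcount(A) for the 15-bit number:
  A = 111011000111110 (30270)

111011000111110
1-bits at positions (from bit 0 = LSB): 1, 2, 3, 4, 5, 9, 10, 12, 13, 14
Count = 10

Answer: 10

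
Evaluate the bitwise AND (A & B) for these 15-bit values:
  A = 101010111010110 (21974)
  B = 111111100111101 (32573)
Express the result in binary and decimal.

Apply & to each column (1 only where both bits are 1):
  101010111010110
& 111111100111101
-----------------
  101010100010100

Answer: 101010100010100 (21780)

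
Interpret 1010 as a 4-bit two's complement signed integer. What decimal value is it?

MSB is 1, so the value is negative. Find the magnitude:
1. Invert bits:  0101
2. Add 1:        0110  = 6
3. Apply sign:   -6

Answer: -6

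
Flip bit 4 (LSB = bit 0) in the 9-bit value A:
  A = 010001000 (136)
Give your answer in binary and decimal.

Mask = 1 << 4 = 000010000
Bit 4 of A is 0; XOR with the mask flips it to 1.
  010001000
^ 000010000
-----------
  010011000

Answer: 010011000 (152)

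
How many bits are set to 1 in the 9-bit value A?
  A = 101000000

101000000
1-bits at positions (from bit 0 = LSB): 6, 8
Count = 2

Answer: 2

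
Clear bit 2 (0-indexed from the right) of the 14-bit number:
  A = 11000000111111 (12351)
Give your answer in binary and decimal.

Mask = ~(1 << 2) = 11111111111011
Bit 2 of A is 1, so AND-ing with the mask clears it to 0.
  11000000111111
& 11111111111011
----------------
  11000000111011

Answer: 11000000111011 (12347)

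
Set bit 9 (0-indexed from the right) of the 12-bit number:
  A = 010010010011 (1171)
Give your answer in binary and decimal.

Mask = 1 << 9 = 001000000000
Bit 9 of A is 0, so OR-ing with the mask flips it to 1.
  010010010011
| 001000000000
--------------
  011010010011

Answer: 011010010011 (1683)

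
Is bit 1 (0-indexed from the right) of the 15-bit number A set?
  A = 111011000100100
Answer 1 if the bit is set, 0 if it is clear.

Bit 1 is the 2nd from the right.
  111011000100100
               ^
That bit is 0.

Answer: 0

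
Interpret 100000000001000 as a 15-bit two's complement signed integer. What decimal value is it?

MSB is 1, so the value is negative. Find the magnitude:
1. Invert bits:  011111111110111
2. Add 1:        011111111111000  = 16376
3. Apply sign:   -16376

Answer: -16376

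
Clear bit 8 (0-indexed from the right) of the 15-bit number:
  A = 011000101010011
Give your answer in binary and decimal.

Mask = ~(1 << 8) = 111111011111111
Bit 8 of A is 1, so AND-ing with the mask clears it to 0.
  011000101010011
& 111111011111111
-----------------
  011000001010011

Answer: 011000001010011 (12371)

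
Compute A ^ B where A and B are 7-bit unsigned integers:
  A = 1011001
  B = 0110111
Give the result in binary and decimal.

Apply ^ to each column (1 where bits differ):
  1011001
^ 0110111
---------
  1101110

Answer: 1101110 (110)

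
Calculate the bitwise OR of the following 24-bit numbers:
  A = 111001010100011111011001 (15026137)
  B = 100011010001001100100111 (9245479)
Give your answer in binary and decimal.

Apply | to each column (1 where either bit is 1):
  111001010100011111011001
| 100011010001001100100111
--------------------------
  111011010101011111111111

Answer: 111011010101011111111111 (15554559)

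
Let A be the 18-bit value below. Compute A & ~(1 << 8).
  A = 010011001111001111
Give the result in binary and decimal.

Mask = ~(1 << 8) = 111111111011111111
Bit 8 of A is 1, so AND-ing with the mask clears it to 0.
  010011001111001111
& 111111111011111111
--------------------
  010011001011001111

Answer: 010011001011001111 (78543)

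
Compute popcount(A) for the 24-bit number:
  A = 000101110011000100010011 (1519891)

000101110011000100010011
1-bits at positions (from bit 0 = LSB): 0, 1, 4, 8, 12, 13, 16, 17, 18, 20
Count = 10

Answer: 10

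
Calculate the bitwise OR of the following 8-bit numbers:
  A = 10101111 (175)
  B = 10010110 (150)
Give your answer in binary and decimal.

Apply | to each column (1 where either bit is 1):
  10101111
| 10010110
----------
  10111111

Answer: 10111111 (191)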